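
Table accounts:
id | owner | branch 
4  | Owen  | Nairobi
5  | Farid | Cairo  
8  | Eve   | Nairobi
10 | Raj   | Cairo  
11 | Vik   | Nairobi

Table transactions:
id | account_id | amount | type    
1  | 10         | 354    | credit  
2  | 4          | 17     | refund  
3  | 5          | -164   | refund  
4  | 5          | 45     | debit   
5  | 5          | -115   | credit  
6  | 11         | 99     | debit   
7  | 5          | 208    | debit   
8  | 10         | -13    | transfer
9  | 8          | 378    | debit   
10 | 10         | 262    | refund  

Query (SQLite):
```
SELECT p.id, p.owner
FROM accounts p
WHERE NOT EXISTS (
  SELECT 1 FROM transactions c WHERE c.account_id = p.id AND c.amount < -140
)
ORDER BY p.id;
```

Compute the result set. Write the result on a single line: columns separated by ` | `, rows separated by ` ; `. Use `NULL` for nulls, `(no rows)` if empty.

For each accounts row, check whether any transactions with matching account_id has amount < -140.
Keep rows where that is false.

4 | Owen ; 8 | Eve ; 10 | Raj ; 11 | Vik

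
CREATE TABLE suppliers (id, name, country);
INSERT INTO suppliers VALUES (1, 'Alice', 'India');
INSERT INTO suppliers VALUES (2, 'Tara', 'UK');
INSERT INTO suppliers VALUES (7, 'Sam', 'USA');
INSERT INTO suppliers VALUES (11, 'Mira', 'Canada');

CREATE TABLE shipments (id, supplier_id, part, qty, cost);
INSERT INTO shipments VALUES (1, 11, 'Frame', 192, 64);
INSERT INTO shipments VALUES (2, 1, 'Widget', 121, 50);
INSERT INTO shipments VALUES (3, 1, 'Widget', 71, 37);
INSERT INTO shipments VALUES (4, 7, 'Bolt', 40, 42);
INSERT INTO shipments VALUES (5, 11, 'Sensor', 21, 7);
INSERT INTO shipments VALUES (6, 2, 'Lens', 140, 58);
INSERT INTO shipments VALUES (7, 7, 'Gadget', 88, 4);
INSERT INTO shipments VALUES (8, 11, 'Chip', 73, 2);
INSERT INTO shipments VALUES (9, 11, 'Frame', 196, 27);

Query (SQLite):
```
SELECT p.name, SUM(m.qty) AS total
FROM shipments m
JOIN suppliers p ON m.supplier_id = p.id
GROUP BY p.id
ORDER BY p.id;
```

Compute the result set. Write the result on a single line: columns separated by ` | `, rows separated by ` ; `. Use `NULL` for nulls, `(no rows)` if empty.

Join each shipments row to its suppliers via supplier_id.
Group joined rows by suppliers.id; compute SUM(m.qty) per group.
  1: ids {2, 3} → SUM(m.qty)=192
  2: ids {6} → SUM(m.qty)=140
  7: ids {4, 7} → SUM(m.qty)=128
  11: ids {1, 5, 8, 9} → SUM(m.qty)=482

Alice | 192 ; Tara | 140 ; Sam | 128 ; Mira | 482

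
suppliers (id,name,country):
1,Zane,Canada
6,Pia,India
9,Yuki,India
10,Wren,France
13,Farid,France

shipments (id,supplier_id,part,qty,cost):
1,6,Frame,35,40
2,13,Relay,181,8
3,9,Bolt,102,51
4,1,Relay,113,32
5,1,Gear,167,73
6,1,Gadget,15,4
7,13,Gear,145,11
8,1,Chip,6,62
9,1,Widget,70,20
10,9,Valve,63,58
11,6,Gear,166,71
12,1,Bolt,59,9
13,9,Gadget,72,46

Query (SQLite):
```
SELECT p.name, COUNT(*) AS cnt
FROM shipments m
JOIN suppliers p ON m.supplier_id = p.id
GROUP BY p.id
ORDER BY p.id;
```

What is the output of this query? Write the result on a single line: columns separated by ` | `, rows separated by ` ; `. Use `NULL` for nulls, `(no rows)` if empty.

Join each shipments row to its suppliers via supplier_id.
Group joined rows by suppliers.id; compute COUNT(*) per group.
  1: ids {4, 5, 6, 8, 9, 12} → COUNT(*)=6
  6: ids {1, 11} → COUNT(*)=2
  9: ids {3, 10, 13} → COUNT(*)=3
  13: ids {2, 7} → COUNT(*)=2

Zane | 6 ; Pia | 2 ; Yuki | 3 ; Farid | 2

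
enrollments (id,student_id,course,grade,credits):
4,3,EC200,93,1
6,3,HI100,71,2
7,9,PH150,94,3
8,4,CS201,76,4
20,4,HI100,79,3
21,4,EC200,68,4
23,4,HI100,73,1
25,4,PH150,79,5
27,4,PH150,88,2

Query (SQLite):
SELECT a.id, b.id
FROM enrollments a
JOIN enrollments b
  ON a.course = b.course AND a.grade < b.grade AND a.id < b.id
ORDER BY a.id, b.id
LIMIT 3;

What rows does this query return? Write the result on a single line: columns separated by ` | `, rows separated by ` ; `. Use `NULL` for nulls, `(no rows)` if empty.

6 | 20 ; 6 | 23 ; 25 | 27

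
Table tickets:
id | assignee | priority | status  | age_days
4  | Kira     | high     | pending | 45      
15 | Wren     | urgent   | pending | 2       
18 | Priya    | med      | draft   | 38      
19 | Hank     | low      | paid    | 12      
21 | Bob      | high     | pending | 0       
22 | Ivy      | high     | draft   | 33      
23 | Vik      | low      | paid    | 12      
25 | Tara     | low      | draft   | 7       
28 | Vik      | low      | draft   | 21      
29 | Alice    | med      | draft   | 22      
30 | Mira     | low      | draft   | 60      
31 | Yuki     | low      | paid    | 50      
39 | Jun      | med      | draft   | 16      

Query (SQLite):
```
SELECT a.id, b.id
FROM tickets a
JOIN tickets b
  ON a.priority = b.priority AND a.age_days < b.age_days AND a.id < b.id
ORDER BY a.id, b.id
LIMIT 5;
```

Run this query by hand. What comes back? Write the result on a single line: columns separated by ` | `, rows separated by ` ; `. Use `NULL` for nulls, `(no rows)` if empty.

19 | 28 ; 19 | 30 ; 19 | 31 ; 21 | 22 ; 23 | 28

Pairs (a,b) with same priority, a.age_days < b.age_days, a.id < b.id.
priority groups: high:{4,21,22} low:{19,23,25,28,30,31} med:{18,29,39} urgent:{15}
Ordered by (a.id, b.id); first 5.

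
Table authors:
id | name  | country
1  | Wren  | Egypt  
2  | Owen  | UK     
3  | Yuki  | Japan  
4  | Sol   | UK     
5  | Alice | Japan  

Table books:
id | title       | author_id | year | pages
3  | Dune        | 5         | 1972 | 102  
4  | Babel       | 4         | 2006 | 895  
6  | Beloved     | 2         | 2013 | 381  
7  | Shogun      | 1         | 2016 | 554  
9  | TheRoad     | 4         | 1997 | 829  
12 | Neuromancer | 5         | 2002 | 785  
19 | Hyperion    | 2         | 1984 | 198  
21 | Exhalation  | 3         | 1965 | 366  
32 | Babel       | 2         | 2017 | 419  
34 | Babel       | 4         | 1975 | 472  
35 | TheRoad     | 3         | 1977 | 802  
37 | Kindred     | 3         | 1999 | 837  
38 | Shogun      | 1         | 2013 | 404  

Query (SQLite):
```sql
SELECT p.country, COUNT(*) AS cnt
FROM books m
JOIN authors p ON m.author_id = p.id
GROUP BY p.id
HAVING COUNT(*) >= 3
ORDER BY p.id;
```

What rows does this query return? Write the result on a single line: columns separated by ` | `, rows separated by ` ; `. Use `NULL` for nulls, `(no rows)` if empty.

UK | 3 ; Japan | 3 ; UK | 3

Join each books row to its authors via author_id.
Group joined rows by authors.id; compute COUNT(*) per group.
HAVING: keep groups with count ≥ 3.
  1: ids {7, 38} → COUNT(*)=2
  2: ids {6, 19, 32} → COUNT(*)=3
  3: ids {21, 35, 37} → COUNT(*)=3
  4: ids {4, 9, 34} → COUNT(*)=3
  5: ids {3, 12} → COUNT(*)=2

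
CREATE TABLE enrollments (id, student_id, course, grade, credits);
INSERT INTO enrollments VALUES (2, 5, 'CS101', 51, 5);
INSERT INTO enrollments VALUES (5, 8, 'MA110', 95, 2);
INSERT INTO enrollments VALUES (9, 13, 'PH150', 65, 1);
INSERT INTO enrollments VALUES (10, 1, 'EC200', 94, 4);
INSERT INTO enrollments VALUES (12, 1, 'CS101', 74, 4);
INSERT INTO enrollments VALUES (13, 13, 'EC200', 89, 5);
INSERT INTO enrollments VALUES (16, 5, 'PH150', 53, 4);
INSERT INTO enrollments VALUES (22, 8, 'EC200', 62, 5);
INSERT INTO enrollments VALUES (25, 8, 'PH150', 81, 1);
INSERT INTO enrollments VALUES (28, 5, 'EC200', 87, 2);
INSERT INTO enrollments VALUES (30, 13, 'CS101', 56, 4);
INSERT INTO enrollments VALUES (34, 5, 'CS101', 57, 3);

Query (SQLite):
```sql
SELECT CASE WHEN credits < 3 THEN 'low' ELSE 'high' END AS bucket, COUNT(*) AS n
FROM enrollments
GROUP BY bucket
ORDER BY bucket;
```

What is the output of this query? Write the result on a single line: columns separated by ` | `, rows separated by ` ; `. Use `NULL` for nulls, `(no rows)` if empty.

Bucket rows by credits < 3 → 'low' else 'high'; count each bucket.

high | 8 ; low | 4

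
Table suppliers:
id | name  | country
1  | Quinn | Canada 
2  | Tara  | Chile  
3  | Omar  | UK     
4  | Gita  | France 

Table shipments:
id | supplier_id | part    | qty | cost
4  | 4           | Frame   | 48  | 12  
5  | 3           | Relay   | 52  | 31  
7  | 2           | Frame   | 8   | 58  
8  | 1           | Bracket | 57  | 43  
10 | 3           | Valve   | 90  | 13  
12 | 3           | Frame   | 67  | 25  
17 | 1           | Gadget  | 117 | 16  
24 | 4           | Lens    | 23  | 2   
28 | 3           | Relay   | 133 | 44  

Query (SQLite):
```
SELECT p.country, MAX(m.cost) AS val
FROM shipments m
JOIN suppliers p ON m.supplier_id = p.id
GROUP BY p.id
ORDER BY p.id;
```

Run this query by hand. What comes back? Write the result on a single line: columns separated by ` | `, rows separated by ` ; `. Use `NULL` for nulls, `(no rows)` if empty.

Join each shipments row to its suppliers via supplier_id.
Group joined rows by suppliers.id; compute MAX(m.cost) per group.
  1: ids {8, 17} → MAX(m.cost)=43
  2: ids {7} → MAX(m.cost)=58
  3: ids {5, 10, 12, 28} → MAX(m.cost)=44
  4: ids {4, 24} → MAX(m.cost)=12

Canada | 43 ; Chile | 58 ; UK | 44 ; France | 12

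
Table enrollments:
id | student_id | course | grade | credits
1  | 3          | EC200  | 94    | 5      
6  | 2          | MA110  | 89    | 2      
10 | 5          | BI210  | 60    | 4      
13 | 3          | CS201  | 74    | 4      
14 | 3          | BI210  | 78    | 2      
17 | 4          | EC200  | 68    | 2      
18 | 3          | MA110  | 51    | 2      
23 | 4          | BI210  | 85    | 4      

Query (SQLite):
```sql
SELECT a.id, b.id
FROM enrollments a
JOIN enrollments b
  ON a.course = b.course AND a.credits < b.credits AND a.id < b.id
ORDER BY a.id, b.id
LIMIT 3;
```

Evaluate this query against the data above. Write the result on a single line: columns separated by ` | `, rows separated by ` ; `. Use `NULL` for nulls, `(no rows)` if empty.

14 | 23

Pairs (a,b) with same course, a.credits < b.credits, a.id < b.id.
course groups: BI210:{10,14,23} CS201:{13} EC200:{1,17} MA110:{6,18}
Ordered by (a.id, b.id); first 3.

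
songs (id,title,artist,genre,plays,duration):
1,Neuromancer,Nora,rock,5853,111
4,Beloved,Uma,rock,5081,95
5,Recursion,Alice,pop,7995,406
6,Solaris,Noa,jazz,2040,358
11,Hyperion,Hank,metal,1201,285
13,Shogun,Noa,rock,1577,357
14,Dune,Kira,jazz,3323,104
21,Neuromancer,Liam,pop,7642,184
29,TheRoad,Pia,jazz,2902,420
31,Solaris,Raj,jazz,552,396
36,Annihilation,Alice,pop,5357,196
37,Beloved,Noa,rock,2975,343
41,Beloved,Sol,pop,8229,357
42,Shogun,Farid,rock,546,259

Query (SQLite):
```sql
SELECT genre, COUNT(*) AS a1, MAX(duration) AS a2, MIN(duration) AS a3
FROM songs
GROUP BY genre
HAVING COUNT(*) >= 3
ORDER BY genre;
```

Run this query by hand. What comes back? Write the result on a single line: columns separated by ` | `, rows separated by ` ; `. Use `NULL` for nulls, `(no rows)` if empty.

jazz | 4 | 420 | 104 ; pop | 4 | 406 | 184 ; rock | 5 | 357 | 95

Group songs by genre.
Per group compute: COUNT(*), MAX(duration), MIN(duration).
HAVING: drop groups with fewer than 3 rows.
  jazz: ids {6, 14, 29, 31} → COUNT(*)=4, MAX(duration)=420, MIN(duration)=104
  metal: ids {11} → COUNT(*)=1, MAX(duration)=285, MIN(duration)=285
  pop: ids {5, 21, 36, 41} → COUNT(*)=4, MAX(duration)=406, MIN(duration)=184
  rock: ids {1, 4, 13, 37, 42} → COUNT(*)=5, MAX(duration)=357, MIN(duration)=95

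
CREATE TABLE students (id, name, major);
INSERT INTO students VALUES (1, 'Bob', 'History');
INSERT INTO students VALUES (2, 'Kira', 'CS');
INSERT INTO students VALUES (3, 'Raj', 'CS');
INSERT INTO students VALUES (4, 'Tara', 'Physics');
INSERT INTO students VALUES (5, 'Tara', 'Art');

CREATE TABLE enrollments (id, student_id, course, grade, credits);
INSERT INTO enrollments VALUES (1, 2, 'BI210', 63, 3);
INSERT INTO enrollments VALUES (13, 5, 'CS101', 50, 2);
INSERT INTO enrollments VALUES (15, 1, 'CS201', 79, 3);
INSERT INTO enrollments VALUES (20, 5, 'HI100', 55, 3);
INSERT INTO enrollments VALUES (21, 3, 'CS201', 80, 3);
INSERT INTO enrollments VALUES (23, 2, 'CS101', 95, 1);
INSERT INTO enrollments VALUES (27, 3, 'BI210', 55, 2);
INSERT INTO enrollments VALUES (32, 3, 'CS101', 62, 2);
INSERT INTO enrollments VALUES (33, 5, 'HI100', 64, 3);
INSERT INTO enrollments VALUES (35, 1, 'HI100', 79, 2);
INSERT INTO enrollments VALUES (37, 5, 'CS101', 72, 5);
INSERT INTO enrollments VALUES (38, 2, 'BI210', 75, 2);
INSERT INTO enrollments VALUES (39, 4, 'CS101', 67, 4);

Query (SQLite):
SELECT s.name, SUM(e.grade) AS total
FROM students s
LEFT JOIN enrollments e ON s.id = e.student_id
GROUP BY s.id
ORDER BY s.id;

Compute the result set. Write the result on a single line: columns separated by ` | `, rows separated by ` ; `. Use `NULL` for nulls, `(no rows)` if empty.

LEFT JOIN keeps every students row; unmatched ones get NULL for enrollments columns.
Group by students.id and compute SUM(e.grade). SUM over an all-NULL group is NULL.
  1: ids {15, 35} → SUM(e.grade)=158
  2: ids {1, 23, 38} → SUM(e.grade)=233
  3: ids {21, 27, 32} → SUM(e.grade)=197
  4: ids {39} → SUM(e.grade)=67
  5: ids {13, 20, 33, 37} → SUM(e.grade)=241

Bob | 158 ; Kira | 233 ; Raj | 197 ; Tara | 67 ; Tara | 241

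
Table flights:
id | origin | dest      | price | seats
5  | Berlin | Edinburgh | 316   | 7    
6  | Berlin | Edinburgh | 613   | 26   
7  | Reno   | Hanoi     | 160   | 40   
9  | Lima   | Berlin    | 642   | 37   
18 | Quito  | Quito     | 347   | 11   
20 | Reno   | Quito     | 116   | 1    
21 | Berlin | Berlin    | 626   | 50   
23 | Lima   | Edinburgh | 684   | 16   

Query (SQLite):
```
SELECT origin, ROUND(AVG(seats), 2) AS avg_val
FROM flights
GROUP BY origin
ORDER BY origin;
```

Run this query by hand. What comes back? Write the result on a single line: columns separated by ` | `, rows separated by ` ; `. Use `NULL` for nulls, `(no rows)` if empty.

Partition flights by origin; compute ROUND(AVG(seats), 2) within each group.
  Berlin: ids {5, 6, 21} → ROUND(AVG(seats), 2)=27.67
  Lima: ids {9, 23} → ROUND(AVG(seats), 2)=26.5
  Quito: ids {18} → ROUND(AVG(seats), 2)=11
  Reno: ids {7, 20} → ROUND(AVG(seats), 2)=20.5

Berlin | 27.67 ; Lima | 26.5 ; Quito | 11 ; Reno | 20.5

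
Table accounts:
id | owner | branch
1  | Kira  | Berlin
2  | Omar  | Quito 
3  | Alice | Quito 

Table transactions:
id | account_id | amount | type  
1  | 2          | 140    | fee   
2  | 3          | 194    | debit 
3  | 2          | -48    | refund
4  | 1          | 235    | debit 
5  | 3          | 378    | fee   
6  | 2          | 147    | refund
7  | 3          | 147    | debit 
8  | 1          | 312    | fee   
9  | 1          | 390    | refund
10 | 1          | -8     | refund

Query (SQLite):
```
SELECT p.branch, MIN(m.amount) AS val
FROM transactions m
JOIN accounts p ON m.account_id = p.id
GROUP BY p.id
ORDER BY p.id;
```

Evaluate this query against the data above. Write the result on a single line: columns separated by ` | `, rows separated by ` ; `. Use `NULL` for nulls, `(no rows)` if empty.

Berlin | -8 ; Quito | -48 ; Quito | 147

Join each transactions row to its accounts via account_id.
Group joined rows by accounts.id; compute MIN(m.amount) per group.
  1: ids {4, 8, 9, 10} → MIN(m.amount)=-8
  2: ids {1, 3, 6} → MIN(m.amount)=-48
  3: ids {2, 5, 7} → MIN(m.amount)=147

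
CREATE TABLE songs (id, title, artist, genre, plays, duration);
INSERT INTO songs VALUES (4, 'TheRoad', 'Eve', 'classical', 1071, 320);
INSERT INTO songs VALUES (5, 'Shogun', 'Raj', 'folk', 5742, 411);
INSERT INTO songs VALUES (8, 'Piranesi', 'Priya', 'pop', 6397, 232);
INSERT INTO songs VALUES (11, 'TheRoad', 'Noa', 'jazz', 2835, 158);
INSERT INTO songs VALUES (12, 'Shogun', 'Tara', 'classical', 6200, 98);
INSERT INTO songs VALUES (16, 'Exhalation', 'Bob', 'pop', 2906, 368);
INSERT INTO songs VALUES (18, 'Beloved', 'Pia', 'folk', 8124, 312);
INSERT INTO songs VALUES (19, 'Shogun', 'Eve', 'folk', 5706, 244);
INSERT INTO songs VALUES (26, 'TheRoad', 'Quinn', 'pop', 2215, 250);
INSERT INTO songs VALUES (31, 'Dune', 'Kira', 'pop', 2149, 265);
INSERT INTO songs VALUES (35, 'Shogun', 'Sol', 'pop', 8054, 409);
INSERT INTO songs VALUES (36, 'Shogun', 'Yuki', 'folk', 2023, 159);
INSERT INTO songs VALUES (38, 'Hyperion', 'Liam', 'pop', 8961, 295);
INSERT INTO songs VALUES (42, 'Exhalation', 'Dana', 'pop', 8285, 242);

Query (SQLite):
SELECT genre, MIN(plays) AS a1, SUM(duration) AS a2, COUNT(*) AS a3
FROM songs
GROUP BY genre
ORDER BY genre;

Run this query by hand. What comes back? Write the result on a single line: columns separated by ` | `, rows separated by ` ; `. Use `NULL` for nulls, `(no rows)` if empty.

Group songs by genre.
Per group compute: MIN(plays), SUM(duration), COUNT(*).
  classical: ids {4, 12} → MIN(plays)=1071, SUM(duration)=418, COUNT(*)=2
  folk: ids {5, 18, 19, 36} → MIN(plays)=2023, SUM(duration)=1126, COUNT(*)=4
  jazz: ids {11} → MIN(plays)=2835, SUM(duration)=158, COUNT(*)=1
  pop: ids {8, 16, 26, 31, 35, 38, 42} → MIN(plays)=2149, SUM(duration)=2061, COUNT(*)=7

classical | 1071 | 418 | 2 ; folk | 2023 | 1126 | 4 ; jazz | 2835 | 158 | 1 ; pop | 2149 | 2061 | 7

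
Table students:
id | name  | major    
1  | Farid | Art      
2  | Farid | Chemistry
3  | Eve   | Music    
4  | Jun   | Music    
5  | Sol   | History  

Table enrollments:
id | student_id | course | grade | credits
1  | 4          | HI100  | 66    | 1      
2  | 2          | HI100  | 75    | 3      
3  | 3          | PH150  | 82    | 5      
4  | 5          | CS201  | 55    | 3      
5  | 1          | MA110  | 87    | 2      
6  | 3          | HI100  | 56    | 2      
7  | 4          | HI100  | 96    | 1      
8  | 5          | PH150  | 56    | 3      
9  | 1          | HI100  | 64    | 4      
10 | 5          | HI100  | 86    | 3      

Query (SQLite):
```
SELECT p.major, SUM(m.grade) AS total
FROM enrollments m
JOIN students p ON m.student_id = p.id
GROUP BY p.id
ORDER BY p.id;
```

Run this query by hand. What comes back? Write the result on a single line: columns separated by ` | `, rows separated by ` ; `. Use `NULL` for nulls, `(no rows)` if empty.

Join each enrollments row to its students via student_id.
Group joined rows by students.id; compute SUM(m.grade) per group.
  1: ids {5, 9} → SUM(m.grade)=151
  2: ids {2} → SUM(m.grade)=75
  3: ids {3, 6} → SUM(m.grade)=138
  4: ids {1, 7} → SUM(m.grade)=162
  5: ids {4, 8, 10} → SUM(m.grade)=197

Art | 151 ; Chemistry | 75 ; Music | 138 ; Music | 162 ; History | 197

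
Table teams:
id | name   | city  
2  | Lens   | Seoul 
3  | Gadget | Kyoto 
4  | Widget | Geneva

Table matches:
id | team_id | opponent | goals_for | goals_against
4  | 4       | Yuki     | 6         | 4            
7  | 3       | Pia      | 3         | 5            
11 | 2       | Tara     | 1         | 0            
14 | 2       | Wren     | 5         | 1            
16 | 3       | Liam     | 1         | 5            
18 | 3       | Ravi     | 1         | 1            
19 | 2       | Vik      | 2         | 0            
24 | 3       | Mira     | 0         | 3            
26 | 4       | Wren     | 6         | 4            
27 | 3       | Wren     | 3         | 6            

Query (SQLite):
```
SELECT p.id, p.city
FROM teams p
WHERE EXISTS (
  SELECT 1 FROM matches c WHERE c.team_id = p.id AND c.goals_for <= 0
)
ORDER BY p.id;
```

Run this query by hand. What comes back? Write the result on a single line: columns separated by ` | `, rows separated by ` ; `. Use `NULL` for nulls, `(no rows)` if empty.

3 | Kyoto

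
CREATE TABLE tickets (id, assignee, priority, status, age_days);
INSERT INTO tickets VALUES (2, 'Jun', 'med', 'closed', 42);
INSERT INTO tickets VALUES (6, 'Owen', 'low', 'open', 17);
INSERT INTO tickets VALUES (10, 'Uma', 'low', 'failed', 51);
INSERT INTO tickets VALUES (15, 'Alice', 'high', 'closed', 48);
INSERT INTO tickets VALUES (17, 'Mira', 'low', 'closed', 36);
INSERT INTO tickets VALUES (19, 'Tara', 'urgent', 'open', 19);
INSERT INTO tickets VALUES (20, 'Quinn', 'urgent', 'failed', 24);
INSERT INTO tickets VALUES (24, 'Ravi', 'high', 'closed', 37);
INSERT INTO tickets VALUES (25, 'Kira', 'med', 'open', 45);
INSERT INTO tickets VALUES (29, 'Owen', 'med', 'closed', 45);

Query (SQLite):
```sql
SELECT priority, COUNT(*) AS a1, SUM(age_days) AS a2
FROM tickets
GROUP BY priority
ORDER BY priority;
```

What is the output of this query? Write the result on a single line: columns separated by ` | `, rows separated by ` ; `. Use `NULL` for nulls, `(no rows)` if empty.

Group tickets by priority.
Per group compute: COUNT(*), SUM(age_days).
  high: ids {15, 24} → COUNT(*)=2, SUM(age_days)=85
  low: ids {6, 10, 17} → COUNT(*)=3, SUM(age_days)=104
  med: ids {2, 25, 29} → COUNT(*)=3, SUM(age_days)=132
  urgent: ids {19, 20} → COUNT(*)=2, SUM(age_days)=43

high | 2 | 85 ; low | 3 | 104 ; med | 3 | 132 ; urgent | 2 | 43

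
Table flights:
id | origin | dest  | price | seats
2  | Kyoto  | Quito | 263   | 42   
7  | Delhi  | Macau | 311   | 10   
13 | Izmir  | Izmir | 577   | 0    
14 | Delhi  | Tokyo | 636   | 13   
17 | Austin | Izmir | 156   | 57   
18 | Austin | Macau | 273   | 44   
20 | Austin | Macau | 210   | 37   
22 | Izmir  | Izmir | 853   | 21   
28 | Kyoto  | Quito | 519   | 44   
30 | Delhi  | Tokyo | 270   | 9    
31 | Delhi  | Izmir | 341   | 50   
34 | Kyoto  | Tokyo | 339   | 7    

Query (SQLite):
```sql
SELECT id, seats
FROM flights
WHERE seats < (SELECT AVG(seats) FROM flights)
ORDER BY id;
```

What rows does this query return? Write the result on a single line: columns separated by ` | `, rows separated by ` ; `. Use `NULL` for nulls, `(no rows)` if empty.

7 | 10 ; 13 | 0 ; 14 | 13 ; 22 | 21 ; 30 | 9 ; 34 | 7

Scalar subquery: AVG(seats) over all flights rows = 27.833333 (≈; comparison uses full precision).
Keep rows where seats < that value.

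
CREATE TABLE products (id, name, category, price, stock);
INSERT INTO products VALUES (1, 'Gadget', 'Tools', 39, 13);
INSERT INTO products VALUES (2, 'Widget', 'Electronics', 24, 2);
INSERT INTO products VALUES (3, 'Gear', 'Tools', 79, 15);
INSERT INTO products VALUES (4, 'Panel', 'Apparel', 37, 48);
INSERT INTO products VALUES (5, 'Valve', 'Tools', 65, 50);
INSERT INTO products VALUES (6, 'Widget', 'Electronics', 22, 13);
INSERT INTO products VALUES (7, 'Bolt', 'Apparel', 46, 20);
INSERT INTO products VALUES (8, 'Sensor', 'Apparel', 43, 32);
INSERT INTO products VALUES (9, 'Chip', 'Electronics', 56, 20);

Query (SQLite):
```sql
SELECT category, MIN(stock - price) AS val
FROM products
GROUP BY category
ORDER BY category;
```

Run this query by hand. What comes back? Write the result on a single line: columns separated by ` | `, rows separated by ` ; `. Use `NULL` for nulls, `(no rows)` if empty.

For each row compute stock - price.
Group by category; take MIN of the expression per group.
  Apparel: ids {4, 7, 8} → MIN(stock - price)=-26
  Electronics: ids {2, 6, 9} → MIN(stock - price)=-36
  Tools: ids {1, 3, 5} → MIN(stock - price)=-64

Apparel | -26 ; Electronics | -36 ; Tools | -64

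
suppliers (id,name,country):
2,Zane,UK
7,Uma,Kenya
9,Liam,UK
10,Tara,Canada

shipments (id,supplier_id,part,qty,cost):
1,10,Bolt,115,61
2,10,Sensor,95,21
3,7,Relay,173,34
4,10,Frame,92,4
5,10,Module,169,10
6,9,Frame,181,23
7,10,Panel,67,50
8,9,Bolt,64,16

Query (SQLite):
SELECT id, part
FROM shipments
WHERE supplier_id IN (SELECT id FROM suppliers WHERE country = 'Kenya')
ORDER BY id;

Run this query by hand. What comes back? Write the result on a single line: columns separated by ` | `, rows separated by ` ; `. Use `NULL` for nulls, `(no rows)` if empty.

3 | Relay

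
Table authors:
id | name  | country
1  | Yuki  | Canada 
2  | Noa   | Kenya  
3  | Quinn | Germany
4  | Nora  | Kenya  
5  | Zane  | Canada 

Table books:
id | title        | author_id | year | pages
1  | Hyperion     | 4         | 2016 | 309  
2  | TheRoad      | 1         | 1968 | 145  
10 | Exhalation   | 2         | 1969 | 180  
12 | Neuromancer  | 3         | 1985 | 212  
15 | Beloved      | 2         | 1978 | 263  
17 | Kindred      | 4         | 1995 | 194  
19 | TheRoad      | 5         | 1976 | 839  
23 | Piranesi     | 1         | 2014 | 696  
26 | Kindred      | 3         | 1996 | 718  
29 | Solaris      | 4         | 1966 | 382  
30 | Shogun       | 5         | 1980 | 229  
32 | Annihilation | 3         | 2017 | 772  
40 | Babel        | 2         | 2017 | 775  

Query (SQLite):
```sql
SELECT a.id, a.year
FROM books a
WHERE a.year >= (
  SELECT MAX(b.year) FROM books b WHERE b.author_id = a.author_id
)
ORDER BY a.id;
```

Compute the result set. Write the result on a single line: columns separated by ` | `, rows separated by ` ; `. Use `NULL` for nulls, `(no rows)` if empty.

For each books row a, compute MAX(year) over rows sharing a.author_id.
Keep row a if a.year >= that per-group MAX.
  author_id=1: MAX(year) = 2014
  author_id=2: MAX(year) = 2017
  author_id=3: MAX(year) = 2017
  author_id=4: MAX(year) = 2016
  author_id=5: MAX(year) = 1980

1 | 2016 ; 23 | 2014 ; 30 | 1980 ; 32 | 2017 ; 40 | 2017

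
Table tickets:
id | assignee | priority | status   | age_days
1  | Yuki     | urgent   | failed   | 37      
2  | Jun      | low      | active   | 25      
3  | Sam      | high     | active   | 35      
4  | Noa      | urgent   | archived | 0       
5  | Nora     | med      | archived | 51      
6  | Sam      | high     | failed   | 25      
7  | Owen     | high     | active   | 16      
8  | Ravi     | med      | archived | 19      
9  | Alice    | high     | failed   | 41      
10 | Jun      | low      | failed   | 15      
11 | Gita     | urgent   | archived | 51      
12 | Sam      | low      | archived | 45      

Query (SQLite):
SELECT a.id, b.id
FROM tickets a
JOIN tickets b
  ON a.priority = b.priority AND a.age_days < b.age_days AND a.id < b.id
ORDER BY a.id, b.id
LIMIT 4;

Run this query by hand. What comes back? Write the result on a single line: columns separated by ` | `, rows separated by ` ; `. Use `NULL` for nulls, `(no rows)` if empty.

1 | 11 ; 2 | 12 ; 3 | 9 ; 4 | 11

Pairs (a,b) with same priority, a.age_days < b.age_days, a.id < b.id.
priority groups: high:{3,6,7,9} low:{2,10,12} med:{5,8} urgent:{1,4,11}
Ordered by (a.id, b.id); first 4.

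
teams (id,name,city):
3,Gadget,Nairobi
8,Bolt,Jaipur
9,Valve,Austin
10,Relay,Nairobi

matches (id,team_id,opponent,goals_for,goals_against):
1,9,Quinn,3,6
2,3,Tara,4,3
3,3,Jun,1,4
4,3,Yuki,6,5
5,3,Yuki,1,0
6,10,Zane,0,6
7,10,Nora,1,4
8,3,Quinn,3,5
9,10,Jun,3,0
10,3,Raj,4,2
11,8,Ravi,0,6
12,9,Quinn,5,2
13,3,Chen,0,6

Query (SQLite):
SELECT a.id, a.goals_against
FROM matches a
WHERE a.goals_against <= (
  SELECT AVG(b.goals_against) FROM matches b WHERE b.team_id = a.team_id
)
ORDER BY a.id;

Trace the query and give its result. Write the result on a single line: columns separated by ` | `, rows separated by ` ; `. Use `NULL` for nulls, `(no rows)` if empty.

For each matches row a, compute AVG(goals_against) over rows sharing a.team_id.
Keep row a if a.goals_against <= that per-group AVG.
  team_id=3: AVG(goals_against) = 3.571429
  team_id=8: AVG(goals_against) = 6.0
  team_id=9: AVG(goals_against) = 4.0
  team_id=10: AVG(goals_against) = 3.333333

2 | 3 ; 5 | 0 ; 9 | 0 ; 10 | 2 ; 11 | 6 ; 12 | 2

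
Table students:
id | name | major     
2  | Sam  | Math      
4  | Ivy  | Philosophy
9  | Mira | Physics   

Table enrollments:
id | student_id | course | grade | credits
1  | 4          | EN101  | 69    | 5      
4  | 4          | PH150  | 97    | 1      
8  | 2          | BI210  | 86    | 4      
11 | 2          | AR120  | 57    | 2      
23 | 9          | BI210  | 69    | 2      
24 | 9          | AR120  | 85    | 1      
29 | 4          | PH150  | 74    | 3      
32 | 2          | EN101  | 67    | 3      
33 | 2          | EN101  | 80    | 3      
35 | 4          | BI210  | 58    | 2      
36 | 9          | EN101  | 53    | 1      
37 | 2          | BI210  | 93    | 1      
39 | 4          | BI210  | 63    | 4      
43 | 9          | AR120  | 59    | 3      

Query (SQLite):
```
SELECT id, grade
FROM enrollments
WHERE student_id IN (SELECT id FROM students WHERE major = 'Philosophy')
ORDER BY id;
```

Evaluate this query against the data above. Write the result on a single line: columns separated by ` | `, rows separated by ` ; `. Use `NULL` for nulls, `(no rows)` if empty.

Inner query: students.id where major = 'Philosophy'.
Outer: keep enrollments rows whose student_id is in that set.
Inner query → {4}

1 | 69 ; 4 | 97 ; 29 | 74 ; 35 | 58 ; 39 | 63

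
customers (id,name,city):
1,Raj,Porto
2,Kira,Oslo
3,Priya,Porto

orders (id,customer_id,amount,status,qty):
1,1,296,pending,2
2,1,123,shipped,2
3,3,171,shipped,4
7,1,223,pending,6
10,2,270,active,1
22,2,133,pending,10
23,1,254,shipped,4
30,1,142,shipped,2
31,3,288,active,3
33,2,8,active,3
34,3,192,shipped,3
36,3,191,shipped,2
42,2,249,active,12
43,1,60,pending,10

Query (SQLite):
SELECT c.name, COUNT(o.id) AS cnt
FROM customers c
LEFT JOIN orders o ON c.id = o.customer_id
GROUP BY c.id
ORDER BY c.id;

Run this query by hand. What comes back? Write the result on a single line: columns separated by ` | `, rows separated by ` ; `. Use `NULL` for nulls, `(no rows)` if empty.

Raj | 6 ; Kira | 4 ; Priya | 4

LEFT JOIN keeps every customers row; unmatched ones get NULL for orders columns.
Group by customers.id and compute COUNT(o.id). COUNT(col) of an all-NULL group is 0.
  1: ids {1, 2, 7, 23, 30, 43} → COUNT(o.id)=6
  2: ids {10, 22, 33, 42} → COUNT(o.id)=4
  3: ids {3, 31, 34, 36} → COUNT(o.id)=4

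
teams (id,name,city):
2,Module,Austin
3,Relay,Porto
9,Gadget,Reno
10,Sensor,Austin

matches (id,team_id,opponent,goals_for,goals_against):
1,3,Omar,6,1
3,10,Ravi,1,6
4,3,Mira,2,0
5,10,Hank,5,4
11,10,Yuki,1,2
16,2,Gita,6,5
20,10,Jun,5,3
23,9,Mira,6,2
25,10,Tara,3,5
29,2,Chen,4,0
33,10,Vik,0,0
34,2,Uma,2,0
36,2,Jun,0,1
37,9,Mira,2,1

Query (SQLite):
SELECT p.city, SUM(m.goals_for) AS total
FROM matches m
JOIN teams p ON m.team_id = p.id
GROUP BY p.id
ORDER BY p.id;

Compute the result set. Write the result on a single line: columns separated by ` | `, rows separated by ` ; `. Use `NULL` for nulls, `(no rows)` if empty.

Join each matches row to its teams via team_id.
Group joined rows by teams.id; compute SUM(m.goals_for) per group.
  2: ids {16, 29, 34, 36} → SUM(m.goals_for)=12
  3: ids {1, 4} → SUM(m.goals_for)=8
  9: ids {23, 37} → SUM(m.goals_for)=8
  10: ids {3, 5, 11, 20, 25, 33} → SUM(m.goals_for)=15

Austin | 12 ; Porto | 8 ; Reno | 8 ; Austin | 15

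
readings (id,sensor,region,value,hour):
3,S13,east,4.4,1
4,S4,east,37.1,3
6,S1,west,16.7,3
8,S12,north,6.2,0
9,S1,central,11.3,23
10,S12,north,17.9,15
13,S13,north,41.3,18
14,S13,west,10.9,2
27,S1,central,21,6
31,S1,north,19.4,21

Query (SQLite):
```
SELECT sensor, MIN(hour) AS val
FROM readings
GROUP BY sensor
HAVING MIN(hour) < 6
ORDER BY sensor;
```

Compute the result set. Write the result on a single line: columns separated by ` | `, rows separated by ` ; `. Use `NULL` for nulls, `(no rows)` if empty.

Partition readings by sensor; compute MIN(hour) within each group.
HAVING: keep groups where MIN(hour) < 6.
  S1: ids {6, 9, 27, 31} → MIN(hour)=3
  S12: ids {8, 10} → MIN(hour)=0
  S13: ids {3, 13, 14} → MIN(hour)=1
  S4: ids {4} → MIN(hour)=3

S1 | 3 ; S12 | 0 ; S13 | 1 ; S4 | 3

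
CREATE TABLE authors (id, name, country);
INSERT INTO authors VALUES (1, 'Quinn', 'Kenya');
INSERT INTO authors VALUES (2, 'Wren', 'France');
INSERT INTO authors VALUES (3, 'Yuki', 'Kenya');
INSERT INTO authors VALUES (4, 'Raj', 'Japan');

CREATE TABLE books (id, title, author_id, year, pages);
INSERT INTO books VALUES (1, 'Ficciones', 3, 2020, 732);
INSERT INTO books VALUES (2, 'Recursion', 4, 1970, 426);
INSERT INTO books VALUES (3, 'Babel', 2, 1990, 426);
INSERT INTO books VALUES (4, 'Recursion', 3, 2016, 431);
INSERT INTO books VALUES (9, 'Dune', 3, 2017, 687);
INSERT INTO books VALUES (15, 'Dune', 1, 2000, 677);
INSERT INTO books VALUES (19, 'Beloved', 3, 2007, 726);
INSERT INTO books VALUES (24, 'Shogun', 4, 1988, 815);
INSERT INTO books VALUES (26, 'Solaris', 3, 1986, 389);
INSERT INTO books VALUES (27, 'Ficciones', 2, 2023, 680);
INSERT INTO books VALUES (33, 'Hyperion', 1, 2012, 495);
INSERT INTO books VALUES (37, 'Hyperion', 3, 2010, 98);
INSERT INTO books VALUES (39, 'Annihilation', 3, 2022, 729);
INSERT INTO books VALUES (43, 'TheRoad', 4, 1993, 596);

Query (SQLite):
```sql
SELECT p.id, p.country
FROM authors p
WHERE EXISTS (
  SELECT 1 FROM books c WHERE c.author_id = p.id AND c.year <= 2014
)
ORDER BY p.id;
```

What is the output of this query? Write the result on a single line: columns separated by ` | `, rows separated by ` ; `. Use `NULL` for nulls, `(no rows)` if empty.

For each authors row, check whether any books with matching author_id has year <= 2014.
Keep rows where that is true.

1 | Kenya ; 2 | France ; 3 | Kenya ; 4 | Japan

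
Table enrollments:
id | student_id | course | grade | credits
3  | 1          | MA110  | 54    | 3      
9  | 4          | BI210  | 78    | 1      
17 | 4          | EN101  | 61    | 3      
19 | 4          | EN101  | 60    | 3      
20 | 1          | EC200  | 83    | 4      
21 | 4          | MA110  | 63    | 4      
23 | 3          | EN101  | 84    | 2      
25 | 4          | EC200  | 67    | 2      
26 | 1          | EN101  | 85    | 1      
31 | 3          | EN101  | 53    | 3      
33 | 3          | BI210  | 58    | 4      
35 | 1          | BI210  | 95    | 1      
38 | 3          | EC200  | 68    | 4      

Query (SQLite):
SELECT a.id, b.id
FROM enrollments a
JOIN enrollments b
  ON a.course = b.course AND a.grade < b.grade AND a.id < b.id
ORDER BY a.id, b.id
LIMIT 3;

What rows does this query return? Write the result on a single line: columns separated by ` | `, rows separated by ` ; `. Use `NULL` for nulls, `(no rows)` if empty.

Pairs (a,b) with same course, a.grade < b.grade, a.id < b.id.
course groups: BI210:{9,33,35} EC200:{20,25,38} EN101:{17,19,23,26,31} MA110:{3,21}
Ordered by (a.id, b.id); first 3.

3 | 21 ; 9 | 35 ; 17 | 23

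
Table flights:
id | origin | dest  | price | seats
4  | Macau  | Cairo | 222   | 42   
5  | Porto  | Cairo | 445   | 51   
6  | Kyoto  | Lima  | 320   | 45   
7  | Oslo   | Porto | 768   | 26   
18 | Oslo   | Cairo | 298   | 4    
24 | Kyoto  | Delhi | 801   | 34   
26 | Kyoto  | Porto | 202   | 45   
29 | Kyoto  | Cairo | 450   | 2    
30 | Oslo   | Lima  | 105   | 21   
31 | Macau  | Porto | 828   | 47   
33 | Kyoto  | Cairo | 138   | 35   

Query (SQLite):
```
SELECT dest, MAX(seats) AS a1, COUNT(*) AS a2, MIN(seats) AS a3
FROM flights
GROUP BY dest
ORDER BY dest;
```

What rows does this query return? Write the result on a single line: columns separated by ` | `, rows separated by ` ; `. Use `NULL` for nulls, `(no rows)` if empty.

Group flights by dest.
Per group compute: MAX(seats), COUNT(*), MIN(seats).
  Cairo: ids {4, 5, 18, 29, 33} → MAX(seats)=51, COUNT(*)=5, MIN(seats)=2
  Delhi: ids {24} → MAX(seats)=34, COUNT(*)=1, MIN(seats)=34
  Lima: ids {6, 30} → MAX(seats)=45, COUNT(*)=2, MIN(seats)=21
  Porto: ids {7, 26, 31} → MAX(seats)=47, COUNT(*)=3, MIN(seats)=26

Cairo | 51 | 5 | 2 ; Delhi | 34 | 1 | 34 ; Lima | 45 | 2 | 21 ; Porto | 47 | 3 | 26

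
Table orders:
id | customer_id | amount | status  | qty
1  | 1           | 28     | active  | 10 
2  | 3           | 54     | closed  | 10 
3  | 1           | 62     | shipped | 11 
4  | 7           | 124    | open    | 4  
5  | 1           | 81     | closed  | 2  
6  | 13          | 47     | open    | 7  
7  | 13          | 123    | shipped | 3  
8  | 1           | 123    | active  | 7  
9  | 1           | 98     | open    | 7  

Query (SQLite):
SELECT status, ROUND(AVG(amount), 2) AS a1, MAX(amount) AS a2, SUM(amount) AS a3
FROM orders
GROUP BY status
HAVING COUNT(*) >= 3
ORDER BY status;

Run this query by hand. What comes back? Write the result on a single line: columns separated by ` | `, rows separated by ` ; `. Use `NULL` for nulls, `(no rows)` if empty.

open | 89.67 | 124 | 269

Group orders by status.
Per group compute: ROUND(AVG(amount), 2), MAX(amount), SUM(amount).
HAVING: drop groups with fewer than 3 rows.
  active: ids {1, 8} → ROUND(AVG(amount), 2)=75.5, MAX(amount)=123, SUM(amount)=151
  closed: ids {2, 5} → ROUND(AVG(amount), 2)=67.5, MAX(amount)=81, SUM(amount)=135
  open: ids {4, 6, 9} → ROUND(AVG(amount), 2)=89.67, MAX(amount)=124, SUM(amount)=269
  shipped: ids {3, 7} → ROUND(AVG(amount), 2)=92.5, MAX(amount)=123, SUM(amount)=185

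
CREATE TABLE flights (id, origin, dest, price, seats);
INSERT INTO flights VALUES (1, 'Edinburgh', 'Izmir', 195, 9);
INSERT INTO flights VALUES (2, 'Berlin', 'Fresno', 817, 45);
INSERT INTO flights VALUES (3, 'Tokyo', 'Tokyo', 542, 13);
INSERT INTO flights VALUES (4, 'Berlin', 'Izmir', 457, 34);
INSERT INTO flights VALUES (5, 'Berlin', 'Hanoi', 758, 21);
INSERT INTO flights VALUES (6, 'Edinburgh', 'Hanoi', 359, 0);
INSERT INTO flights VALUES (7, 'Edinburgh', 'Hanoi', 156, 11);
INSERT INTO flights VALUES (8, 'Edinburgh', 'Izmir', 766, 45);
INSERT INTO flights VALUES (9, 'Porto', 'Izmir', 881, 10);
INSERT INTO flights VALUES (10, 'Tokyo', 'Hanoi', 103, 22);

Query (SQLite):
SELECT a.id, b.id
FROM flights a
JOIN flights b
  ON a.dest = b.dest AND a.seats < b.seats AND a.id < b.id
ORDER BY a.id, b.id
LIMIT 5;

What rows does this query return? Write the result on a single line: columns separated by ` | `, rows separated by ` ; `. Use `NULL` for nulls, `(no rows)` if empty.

1 | 4 ; 1 | 8 ; 1 | 9 ; 4 | 8 ; 5 | 10

Pairs (a,b) with same dest, a.seats < b.seats, a.id < b.id.
dest groups: Fresno:{2} Hanoi:{5,6,7,10} Izmir:{1,4,8,9} Tokyo:{3}
Ordered by (a.id, b.id); first 5.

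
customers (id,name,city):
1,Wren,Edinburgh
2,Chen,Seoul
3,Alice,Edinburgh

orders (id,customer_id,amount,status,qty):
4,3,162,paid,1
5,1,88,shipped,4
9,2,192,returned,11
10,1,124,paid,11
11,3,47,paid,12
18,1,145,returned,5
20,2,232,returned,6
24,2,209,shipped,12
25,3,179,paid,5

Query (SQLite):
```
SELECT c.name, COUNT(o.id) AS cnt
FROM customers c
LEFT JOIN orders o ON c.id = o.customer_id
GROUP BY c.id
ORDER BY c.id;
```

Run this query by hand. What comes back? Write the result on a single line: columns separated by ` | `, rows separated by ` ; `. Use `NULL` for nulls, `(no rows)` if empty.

Wren | 3 ; Chen | 3 ; Alice | 3

LEFT JOIN keeps every customers row; unmatched ones get NULL for orders columns.
Group by customers.id and compute COUNT(o.id). COUNT(col) of an all-NULL group is 0.
  1: ids {5, 10, 18} → COUNT(o.id)=3
  2: ids {9, 20, 24} → COUNT(o.id)=3
  3: ids {4, 11, 25} → COUNT(o.id)=3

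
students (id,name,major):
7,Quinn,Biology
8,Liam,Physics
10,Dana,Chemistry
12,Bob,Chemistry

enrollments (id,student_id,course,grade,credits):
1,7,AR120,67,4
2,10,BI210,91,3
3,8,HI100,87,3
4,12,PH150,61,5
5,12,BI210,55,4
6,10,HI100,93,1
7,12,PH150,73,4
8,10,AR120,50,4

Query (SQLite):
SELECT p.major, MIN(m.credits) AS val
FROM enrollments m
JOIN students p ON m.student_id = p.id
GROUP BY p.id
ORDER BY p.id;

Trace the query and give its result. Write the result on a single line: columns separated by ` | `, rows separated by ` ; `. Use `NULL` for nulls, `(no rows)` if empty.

Biology | 4 ; Physics | 3 ; Chemistry | 1 ; Chemistry | 4

Join each enrollments row to its students via student_id.
Group joined rows by students.id; compute MIN(m.credits) per group.
  7: ids {1} → MIN(m.credits)=4
  8: ids {3} → MIN(m.credits)=3
  10: ids {2, 6, 8} → MIN(m.credits)=1
  12: ids {4, 5, 7} → MIN(m.credits)=4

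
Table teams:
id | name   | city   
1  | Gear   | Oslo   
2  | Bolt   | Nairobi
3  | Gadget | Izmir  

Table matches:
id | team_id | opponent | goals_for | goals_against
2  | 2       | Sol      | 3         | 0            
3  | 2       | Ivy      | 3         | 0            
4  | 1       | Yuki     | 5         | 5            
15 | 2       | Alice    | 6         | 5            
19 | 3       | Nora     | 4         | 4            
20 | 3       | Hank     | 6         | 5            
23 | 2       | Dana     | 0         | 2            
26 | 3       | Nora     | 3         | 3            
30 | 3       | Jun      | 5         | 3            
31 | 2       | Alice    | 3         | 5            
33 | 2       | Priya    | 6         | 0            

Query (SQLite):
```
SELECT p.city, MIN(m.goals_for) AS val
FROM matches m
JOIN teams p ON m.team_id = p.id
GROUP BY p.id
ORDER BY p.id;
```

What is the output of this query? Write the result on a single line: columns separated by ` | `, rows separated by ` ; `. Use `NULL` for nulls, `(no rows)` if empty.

Oslo | 5 ; Nairobi | 0 ; Izmir | 3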